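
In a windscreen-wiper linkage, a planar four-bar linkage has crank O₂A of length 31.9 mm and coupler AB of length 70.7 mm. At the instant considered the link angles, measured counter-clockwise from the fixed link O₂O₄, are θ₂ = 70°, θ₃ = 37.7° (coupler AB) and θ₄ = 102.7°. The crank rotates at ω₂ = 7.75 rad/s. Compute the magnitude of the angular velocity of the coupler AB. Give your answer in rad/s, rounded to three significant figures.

2.08

ω₂ = 7.75 rad/s
Differentiating the loop-closure r₂e^{iθ₂}+r₃e^{iθ₃}=r₁+r₄e^{iθ₄} gives r₂ω₂e^{iθ₂}+r₃ω₃e^{iθ₃}=r₄ω₄e^{iθ₄}.
Eliminating the other unknown: ω₃ = r₂ω₂ sin(θ₄−θ₂) / [r₃ sin(θ₃−θ₄)].
Numerator sine = +0.54024; denominator sine = -0.90631.
Result = 0.0319·7.75·(+0.54024) / (0.0707·(-0.90631)) = -2.0844 rad/s; magnitude 2.0844 rad/s.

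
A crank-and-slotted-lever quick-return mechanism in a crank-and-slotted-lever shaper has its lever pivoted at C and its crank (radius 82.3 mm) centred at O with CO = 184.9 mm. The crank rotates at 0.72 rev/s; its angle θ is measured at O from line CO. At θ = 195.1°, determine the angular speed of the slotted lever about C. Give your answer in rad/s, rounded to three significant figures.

ω = 4.524 rad/s (from 0.72 rev/s).
Crank pin A relative to C: A = (d + r cosθ, r sinθ); lever angle φ = atan2(r sinθ, d + r cosθ).
Differentiating tanφ: φ̇ = rω(d cosθ + r)/(d² + r² + 2dr cosθ).
d² + r² + 2dr cosθ = |CA|² = 0.0115776 m²;  d cosθ + r = -0.096216 m.
|ω_lever| = |0.0823·4.524·-0.096216| / 0.0115776 = 3.0941 rad/s.

3.09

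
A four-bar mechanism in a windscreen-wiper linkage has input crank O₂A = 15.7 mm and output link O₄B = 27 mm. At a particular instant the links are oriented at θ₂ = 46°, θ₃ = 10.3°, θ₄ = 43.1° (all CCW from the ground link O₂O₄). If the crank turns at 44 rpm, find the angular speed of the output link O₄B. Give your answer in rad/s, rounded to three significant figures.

ω₂ = 4.608 rad/s (from 44 rpm).
Differentiating the loop-closure r₂e^{iθ₂}+r₃e^{iθ₃}=r₁+r₄e^{iθ₄} gives r₂ω₂e^{iθ₂}+r₃ω₃e^{iθ₃}=r₄ω₄e^{iθ₄}.
Eliminating the other unknown: ω₄ = r₂ω₂ sin(θ₂−θ₃) / [r₄ sin(θ₄−θ₃)].
Numerator sine = +0.58354; denominator sine = +0.54171.
Result = 0.0157·4.608·(+0.58354) / (0.027·(+0.54171)) = +2.8862 rad/s; magnitude 2.8862 rad/s.

2.89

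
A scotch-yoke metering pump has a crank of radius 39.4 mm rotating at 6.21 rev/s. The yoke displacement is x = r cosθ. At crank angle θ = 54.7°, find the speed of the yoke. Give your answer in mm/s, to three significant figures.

1250

ω = 39.02 rad/s (from 6.21 rev/s).
x = r cosθ ⇒ ẋ = −rω sinθ.
|v| = rω|sinθ| = 0.0394·39.02·|sin 54.7°| = 1.2547 m/s = 1254.7 mm/s.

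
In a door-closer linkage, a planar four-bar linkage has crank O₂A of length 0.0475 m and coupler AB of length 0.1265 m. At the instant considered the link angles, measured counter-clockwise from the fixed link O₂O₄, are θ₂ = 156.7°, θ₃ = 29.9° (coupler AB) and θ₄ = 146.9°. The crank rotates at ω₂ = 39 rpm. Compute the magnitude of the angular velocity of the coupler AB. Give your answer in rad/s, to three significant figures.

0.293

ω₂ = 4.084 rad/s (from 39 rpm).
Differentiating the loop-closure r₂e^{iθ₂}+r₃e^{iθ₃}=r₁+r₄e^{iθ₄} gives r₂ω₂e^{iθ₂}+r₃ω₃e^{iθ₃}=r₄ω₄e^{iθ₄}.
Eliminating the other unknown: ω₃ = r₂ω₂ sin(θ₄−θ₂) / [r₃ sin(θ₃−θ₄)].
Numerator sine = -0.17021; denominator sine = -0.89101.
Result = 0.0475·4.084·(-0.17021) / (0.1265·(-0.89101)) = +0.29295 rad/s; magnitude 0.29295 rad/s.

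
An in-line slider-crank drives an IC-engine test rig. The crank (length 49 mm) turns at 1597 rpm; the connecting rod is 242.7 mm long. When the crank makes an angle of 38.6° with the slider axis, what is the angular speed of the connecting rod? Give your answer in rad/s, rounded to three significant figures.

ω = 167.2 rad/s (converted from 1597 rpm).
The rod makes angle φ with the slider axis where L sinφ = r sinθ; differentiating, L cosφ·φ̇ = r ω cosθ.
L cosφ = √(L² − r² sin²θ) = 0.24077 m.
|ω_rod| = r ω |cosθ| / √(L² − r² sin²θ) = 0.049·167.2·0.78152/0.24077 = 26.599 rad/s.

26.6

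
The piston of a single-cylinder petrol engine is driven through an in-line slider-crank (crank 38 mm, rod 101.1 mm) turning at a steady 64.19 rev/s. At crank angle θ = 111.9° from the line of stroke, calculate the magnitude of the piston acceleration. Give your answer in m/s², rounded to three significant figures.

4050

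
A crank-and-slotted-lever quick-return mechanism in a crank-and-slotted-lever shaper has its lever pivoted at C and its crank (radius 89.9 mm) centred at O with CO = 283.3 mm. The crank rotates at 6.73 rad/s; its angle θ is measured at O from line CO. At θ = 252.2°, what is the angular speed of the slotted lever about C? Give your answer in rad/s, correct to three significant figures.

ω = 6.73 rad/s
Crank pin A relative to C: A = (d + r cosθ, r sinθ); lever angle φ = atan2(r sinθ, d + r cosθ).
Differentiating tanφ: φ̇ = rω(d cosθ + r)/(d² + r² + 2dr cosθ).
d² + r² + 2dr cosθ = |CA|² = 0.0727696 m²;  d cosθ + r = +0.0032965 m.
|ω_lever| = |0.0899·6.73·+0.0032965| / 0.0727696 = 0.027408 rad/s.

0.0274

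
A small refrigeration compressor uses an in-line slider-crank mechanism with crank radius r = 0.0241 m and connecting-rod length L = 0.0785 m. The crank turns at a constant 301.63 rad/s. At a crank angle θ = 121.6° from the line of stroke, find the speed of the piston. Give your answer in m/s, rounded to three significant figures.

ω = 301.6 rad/s
For an in-line slider-crank, x = r cosθ + √(L² − r² sin²θ), so v = −rω sinθ·[1 + r cosθ/√(L² − r² sin²θ)].
With r = 0.0241 m, L = 0.0785 m, θ = 121.6°: √(L² − r² sin²θ) = 0.075769 m.
v = −0.0241·301.6·0.85173·[1 + 0.0241·-0.52399/0.075769] = -5.1595 m/s.
|v| = 5.1595 m/s.

5.16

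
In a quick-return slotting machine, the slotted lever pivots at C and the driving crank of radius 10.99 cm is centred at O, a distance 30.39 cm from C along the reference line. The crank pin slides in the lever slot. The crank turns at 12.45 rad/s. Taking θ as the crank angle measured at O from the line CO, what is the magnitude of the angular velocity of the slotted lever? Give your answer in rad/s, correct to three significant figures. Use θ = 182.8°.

ω = 12.45 rad/s
Crank pin A relative to C: A = (d + r cosθ, r sinθ); lever angle φ = atan2(r sinθ, d + r cosθ).
Differentiating tanφ: φ̇ = rω(d cosθ + r)/(d² + r² + 2dr cosθ).
d² + r² + 2dr cosθ = |CA|² = 0.0377157 m²;  d cosθ + r = -0.19364 m.
|ω_lever| = |0.1099·12.45·-0.19364| / 0.0377157 = 7.0248 rad/s.

7.02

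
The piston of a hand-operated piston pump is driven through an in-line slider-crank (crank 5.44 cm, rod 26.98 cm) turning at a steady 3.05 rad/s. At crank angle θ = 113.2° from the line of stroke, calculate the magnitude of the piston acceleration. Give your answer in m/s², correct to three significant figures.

0.270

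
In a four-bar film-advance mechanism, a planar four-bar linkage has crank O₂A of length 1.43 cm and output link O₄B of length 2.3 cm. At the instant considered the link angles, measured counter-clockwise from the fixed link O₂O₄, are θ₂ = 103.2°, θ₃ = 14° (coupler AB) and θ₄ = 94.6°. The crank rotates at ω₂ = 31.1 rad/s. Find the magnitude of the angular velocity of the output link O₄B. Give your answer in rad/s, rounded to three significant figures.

19.6

ω₂ = 31.1 rad/s
Differentiating the loop-closure r₂e^{iθ₂}+r₃e^{iθ₃}=r₁+r₄e^{iθ₄} gives r₂ω₂e^{iθ₂}+r₃ω₃e^{iθ₃}=r₄ω₄e^{iθ₄}.
Eliminating the other unknown: ω₄ = r₂ω₂ sin(θ₂−θ₃) / [r₄ sin(θ₄−θ₃)].
Numerator sine = +0.99990; denominator sine = +0.98657.
Result = 0.0143·31.1·(+0.99990) / (0.023·(+0.98657)) = +19.597 rad/s; magnitude 19.597 rad/s.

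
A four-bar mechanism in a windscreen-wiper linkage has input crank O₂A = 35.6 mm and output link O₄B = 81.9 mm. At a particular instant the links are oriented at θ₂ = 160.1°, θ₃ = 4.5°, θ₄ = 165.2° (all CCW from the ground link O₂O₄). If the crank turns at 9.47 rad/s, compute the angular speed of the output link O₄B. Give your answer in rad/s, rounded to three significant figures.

ω₂ = 9.47 rad/s
Differentiating the loop-closure r₂e^{iθ₂}+r₃e^{iθ₃}=r₁+r₄e^{iθ₄} gives r₂ω₂e^{iθ₂}+r₃ω₃e^{iθ₃}=r₄ω₄e^{iθ₄}.
Eliminating the other unknown: ω₄ = r₂ω₂ sin(θ₂−θ₃) / [r₄ sin(θ₄−θ₃)].
Numerator sine = +0.41310; denominator sine = +0.33051.
Result = 0.0356·9.47·(+0.41310) / (0.0819·(+0.33051)) = +5.145 rad/s; magnitude 5.145 rad/s.

5.15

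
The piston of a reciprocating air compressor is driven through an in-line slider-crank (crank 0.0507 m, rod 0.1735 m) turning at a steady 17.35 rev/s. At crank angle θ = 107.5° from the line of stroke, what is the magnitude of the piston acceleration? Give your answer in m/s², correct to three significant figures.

330

ω = 2π·17.4 = 109 rad/s
x(θ) = r cosθ + √(L² − r² sin²θ); with ω constant, a = ω²·d²x/dθ².
d²x/dθ² = −r cosθ − r²(cos2θ)/√u − r⁴ sin²2θ/(4u^{3/2}),  u = L² − r² sin²θ = 0.0277642 m².
Substituting r = 0.0507 m, L = 0.1735 m, θ = 107.5°: d²x/dθ² = +0.027765 m.
a = ω²·d²x/dθ² = (109)²·(+0.027765) = +329.96 m/s²;  |a| = 329.96 m/s².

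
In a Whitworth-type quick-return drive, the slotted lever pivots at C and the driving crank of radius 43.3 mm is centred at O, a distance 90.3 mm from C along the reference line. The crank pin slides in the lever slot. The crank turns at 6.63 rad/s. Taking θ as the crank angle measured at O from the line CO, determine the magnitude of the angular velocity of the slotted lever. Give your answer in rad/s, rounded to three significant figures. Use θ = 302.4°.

1.85

ω = 6.63 rad/s
Crank pin A relative to C: A = (d + r cosθ, r sinθ); lever angle φ = atan2(r sinθ, d + r cosθ).
Differentiating tanφ: φ̇ = rω(d cosθ + r)/(d² + r² + 2dr cosθ).
d² + r² + 2dr cosθ = |CA|² = 0.0142191 m²;  d cosθ + r = +0.091685 m.
|ω_lever| = |0.0433·6.63·+0.091685| / 0.0142191 = 1.8511 rad/s.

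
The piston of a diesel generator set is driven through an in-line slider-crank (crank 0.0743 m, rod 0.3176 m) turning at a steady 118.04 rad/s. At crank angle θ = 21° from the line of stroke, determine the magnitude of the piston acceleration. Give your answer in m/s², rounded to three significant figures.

ω = 118 rad/s
x(θ) = r cosθ + √(L² − r² sin²θ); with ω constant, a = ω²·d²x/dθ².
d²x/dθ² = −r cosθ − r²(cos2θ)/√u − r⁴ sin²2θ/(4u^{3/2}),  u = L² − r² sin²θ = 0.100161 m².
Substituting r = 0.0743 m, L = 0.3176 m, θ = 21°: d²x/dθ² = -0.082436 m.
a = ω²·d²x/dθ² = (118)²·(-0.082436) = -1148.6 m/s²;  |a| = 1148.6 m/s².

1150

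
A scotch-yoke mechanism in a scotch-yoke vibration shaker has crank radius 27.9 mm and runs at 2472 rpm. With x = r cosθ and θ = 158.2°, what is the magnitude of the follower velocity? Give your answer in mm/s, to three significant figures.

2680

ω = 258.9 rad/s (from 2472 rpm).
x = r cosθ ⇒ ẋ = −rω sinθ.
|v| = rω|sinθ| = 0.0279·258.9·|sin 158.2°| = 2.6822 m/s = 2682.2 mm/s.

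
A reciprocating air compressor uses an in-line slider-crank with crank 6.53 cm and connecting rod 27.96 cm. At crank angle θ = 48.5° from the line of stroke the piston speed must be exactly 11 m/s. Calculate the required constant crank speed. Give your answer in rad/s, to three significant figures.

For an in-line slider-crank, |v_piston| = rω|sinθ|·[1 + r cosθ/√(L² − r² sin²θ)].
With r = 0.0653 m, L = 0.2796 m, θ = 48.5°: the bracketed kinematic factor |dx/dθ| = 0.056594 m.
ω = v/|dx/dθ| = 11/0.056594 = 194.37 rad/s.

194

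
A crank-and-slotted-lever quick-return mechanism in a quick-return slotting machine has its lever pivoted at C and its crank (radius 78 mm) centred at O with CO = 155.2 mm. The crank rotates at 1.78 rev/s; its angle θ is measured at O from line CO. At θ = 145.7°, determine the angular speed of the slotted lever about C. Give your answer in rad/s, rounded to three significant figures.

ω = 11.18 rad/s (from 1.78 rev/s).
Crank pin A relative to C: A = (d + r cosθ, r sinθ); lever angle φ = atan2(r sinθ, d + r cosθ).
Differentiating tanφ: φ̇ = rω(d cosθ + r)/(d² + r² + 2dr cosθ).
d² + r² + 2dr cosθ = |CA|² = 0.0101702 m²;  d cosθ + r = -0.05021 m.
|ω_lever| = |0.078·11.18·-0.05021| / 0.0101702 = 4.3068 rad/s.

4.31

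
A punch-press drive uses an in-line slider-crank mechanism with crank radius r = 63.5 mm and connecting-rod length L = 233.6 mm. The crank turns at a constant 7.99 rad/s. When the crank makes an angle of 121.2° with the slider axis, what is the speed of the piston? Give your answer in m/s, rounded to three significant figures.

0.371

ω = 7.99 rad/s
For an in-line slider-crank, x = r cosθ + √(L² − r² sin²θ), so v = −rω sinθ·[1 + r cosθ/√(L² − r² sin²θ)].
With r = 0.0635 m, L = 0.2336 m, θ = 121.2°: √(L² − r² sin²θ) = 0.2272 m.
v = −0.0635·7.99·0.85536·[1 + 0.0635·-0.51803/0.2272] = -0.37115 m/s.
|v| = 0.37115 m/s.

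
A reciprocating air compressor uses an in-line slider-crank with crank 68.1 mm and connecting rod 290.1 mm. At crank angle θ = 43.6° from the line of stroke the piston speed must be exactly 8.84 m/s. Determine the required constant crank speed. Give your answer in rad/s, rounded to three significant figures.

161

For an in-line slider-crank, |v_piston| = rω|sinθ|·[1 + r cosθ/√(L² − r² sin²θ)].
With r = 0.0681 m, L = 0.2901 m, θ = 43.6°: the bracketed kinematic factor |dx/dθ| = 0.055053 m.
ω = v/|dx/dθ| = 8.84/0.055053 = 160.57 rad/s.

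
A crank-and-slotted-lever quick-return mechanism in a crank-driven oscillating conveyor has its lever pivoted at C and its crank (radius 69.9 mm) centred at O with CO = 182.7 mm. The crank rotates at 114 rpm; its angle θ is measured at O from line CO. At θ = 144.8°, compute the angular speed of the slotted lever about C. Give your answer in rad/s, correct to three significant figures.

3.81

ω = 11.94 rad/s (from 114 rpm).
Crank pin A relative to C: A = (d + r cosθ, r sinθ); lever angle φ = atan2(r sinθ, d + r cosθ).
Differentiating tanφ: φ̇ = rω(d cosθ + r)/(d² + r² + 2dr cosθ).
d² + r² + 2dr cosθ = |CA|² = 0.0173942 m²;  d cosθ + r = -0.079392 m.
|ω_lever| = |0.0699·11.94·-0.079392| / 0.0173942 = 3.8088 rad/s.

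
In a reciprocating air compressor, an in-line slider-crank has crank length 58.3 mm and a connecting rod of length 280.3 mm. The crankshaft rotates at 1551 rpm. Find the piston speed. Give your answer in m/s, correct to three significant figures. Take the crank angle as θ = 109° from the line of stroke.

8.33

ω = 2π·1551/60 = 162.4 rad/s
For an in-line slider-crank, x = r cosθ + √(L² − r² sin²θ), so v = −rω sinθ·[1 + r cosθ/√(L² − r² sin²θ)].
With r = 0.0583 m, L = 0.2803 m, θ = 109°: √(L² − r² sin²θ) = 0.27483 m.
v = −0.0583·162.4·0.94552·[1 + 0.0583·-0.32557/0.27483] = -8.3349 m/s.
|v| = 8.3349 m/s.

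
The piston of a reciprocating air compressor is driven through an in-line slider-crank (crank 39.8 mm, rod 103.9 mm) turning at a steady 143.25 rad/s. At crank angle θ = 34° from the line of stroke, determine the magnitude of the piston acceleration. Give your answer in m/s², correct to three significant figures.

ω = 143.2 rad/s
x(θ) = r cosθ + √(L² − r² sin²θ); with ω constant, a = ω²·d²x/dθ².
d²x/dθ² = −r cosθ − r²(cos2θ)/√u − r⁴ sin²2θ/(4u^{3/2}),  u = L² − r² sin²θ = 0.0102999 m².
Substituting r = 0.0398 m, L = 0.1039 m, θ = 34°: d²x/dθ² = -0.039358 m.
a = ω²·d²x/dθ² = (143.2)²·(-0.039358) = -807.66 m/s²;  |a| = 807.66 m/s².

808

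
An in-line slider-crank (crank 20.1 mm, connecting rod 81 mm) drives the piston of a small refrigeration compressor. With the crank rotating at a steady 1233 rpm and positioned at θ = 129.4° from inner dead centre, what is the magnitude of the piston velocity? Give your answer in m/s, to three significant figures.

1.68

ω = 2π·1233/60 = 129.1 rad/s
For an in-line slider-crank, x = r cosθ + √(L² − r² sin²θ), so v = −rω sinθ·[1 + r cosθ/√(L² − r² sin²θ)].
With r = 0.0201 m, L = 0.081 m, θ = 129.4°: √(L² − r² sin²θ) = 0.079497 m.
v = −0.0201·129.1·0.77273·[1 + 0.0201·-0.63473/0.079497] = -1.6836 m/s.
|v| = 1.6836 m/s.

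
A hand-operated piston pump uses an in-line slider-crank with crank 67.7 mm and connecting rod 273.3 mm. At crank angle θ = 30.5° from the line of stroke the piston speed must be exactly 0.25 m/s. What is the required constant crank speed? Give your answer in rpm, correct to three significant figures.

For an in-line slider-crank, |v_piston| = rω|sinθ|·[1 + r cosθ/√(L² − r² sin²θ)].
With r = 0.0677 m, L = 0.2733 m, θ = 30.5°: the bracketed kinematic factor |dx/dθ| = 0.041753 m.
ω = v/|dx/dθ| = 0.25/0.041753 = 5.9876 rad/s.
N = 60ω/(2π) = 57.178 rpm.

57.2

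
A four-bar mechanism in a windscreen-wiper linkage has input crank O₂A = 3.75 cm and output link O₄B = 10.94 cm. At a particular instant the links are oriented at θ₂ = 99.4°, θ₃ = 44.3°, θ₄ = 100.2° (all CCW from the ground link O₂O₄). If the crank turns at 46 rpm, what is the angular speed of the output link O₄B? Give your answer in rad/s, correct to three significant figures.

1.64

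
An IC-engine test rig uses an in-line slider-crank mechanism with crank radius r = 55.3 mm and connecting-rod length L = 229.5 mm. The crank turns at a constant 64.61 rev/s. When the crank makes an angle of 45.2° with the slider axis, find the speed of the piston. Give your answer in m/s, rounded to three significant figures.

18.7

ω = 2π·64.6 = 406 rad/s
For an in-line slider-crank, x = r cosθ + √(L² − r² sin²θ), so v = −rω sinθ·[1 + r cosθ/√(L² − r² sin²θ)].
With r = 0.0553 m, L = 0.2295 m, θ = 45.2°: √(L² − r² sin²θ) = 0.22612 m.
v = −0.0553·406·0.70957·[1 + 0.0553·0.70463/0.22612] = -18.674 m/s.
|v| = 18.674 m/s.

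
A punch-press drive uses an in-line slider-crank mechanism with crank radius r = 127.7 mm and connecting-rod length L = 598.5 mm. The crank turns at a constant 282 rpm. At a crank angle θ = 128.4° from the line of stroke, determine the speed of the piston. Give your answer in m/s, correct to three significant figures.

2.56

ω = 2π·282/60 = 29.53 rad/s
For an in-line slider-crank, x = r cosθ + √(L² − r² sin²θ), so v = −rω sinθ·[1 + r cosθ/√(L² − r² sin²θ)].
With r = 0.1277 m, L = 0.5985 m, θ = 128.4°: √(L² − r² sin²θ) = 0.59007 m.
v = −0.1277·29.53·0.78369·[1 + 0.1277·-0.62115/0.59007] = -2.5581 m/s.
|v| = 2.5581 m/s.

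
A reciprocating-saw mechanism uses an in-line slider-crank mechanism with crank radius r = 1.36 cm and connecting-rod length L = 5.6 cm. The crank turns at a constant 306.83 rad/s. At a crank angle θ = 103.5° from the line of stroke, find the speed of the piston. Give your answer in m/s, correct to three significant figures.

ω = 306.8 rad/s
For an in-line slider-crank, x = r cosθ + √(L² − r² sin²θ), so v = −rω sinθ·[1 + r cosθ/√(L² − r² sin²θ)].
With r = 0.0136 m, L = 0.056 m, θ = 103.5°: √(L² − r² sin²θ) = 0.054416 m.
v = −0.0136·306.8·0.97237·[1 + 0.0136·-0.23345/0.054416] = -3.8209 m/s.
|v| = 3.8209 m/s.

3.82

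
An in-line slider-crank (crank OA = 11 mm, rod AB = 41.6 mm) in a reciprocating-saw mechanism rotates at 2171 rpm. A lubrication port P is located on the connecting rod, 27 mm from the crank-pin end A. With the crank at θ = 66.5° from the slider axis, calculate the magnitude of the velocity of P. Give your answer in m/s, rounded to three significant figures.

ω = 227.3 rad/s.  Crank-pin speed |V_A| = rω = 2.5008 m/s, perpendicular to OA.
Rod angle: sinφ = −(r/L) sinθ ⇒ φ = -14.034°; ω_rod = −rω cosθ/√(L²−r²sin²θ) = -24.709 rad/s.
V_P = V_A + ω_rod × AP, with AP = 0.027 m along the rod.
Components: V_Px = −rω sinθ − a·ω_rod·sinφ = -2.4552 m/s;  V_Py = rω cosθ + a·ω_rod·cosφ = +0.34998 m/s.
|V_P| = √(V_Px² + V_Py²) = 2.48 m/s.

2.48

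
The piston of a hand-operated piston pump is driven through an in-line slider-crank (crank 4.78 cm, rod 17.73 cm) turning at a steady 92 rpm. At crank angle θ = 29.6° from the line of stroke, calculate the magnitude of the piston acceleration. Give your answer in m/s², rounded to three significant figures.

4.49

ω = 2π·92/60 = 9.634 rad/s
x(θ) = r cosθ + √(L² − r² sin²θ); with ω constant, a = ω²·d²x/dθ².
d²x/dθ² = −r cosθ − r²(cos2θ)/√u − r⁴ sin²2θ/(4u^{3/2}),  u = L² − r² sin²θ = 0.0308778 m².
Substituting r = 0.0478 m, L = 0.1773 m, θ = 29.6°: d²x/dθ² = -0.048397 m.
a = ω²·d²x/dθ² = (9.634)²·(-0.048397) = -4.4921 m/s²;  |a| = 4.4921 m/s².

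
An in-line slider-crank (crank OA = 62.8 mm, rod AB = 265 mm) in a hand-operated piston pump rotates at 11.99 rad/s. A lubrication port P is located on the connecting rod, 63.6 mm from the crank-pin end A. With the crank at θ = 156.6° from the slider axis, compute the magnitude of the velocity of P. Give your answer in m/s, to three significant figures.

0.597

ω = 11.99 rad/s.  Crank-pin speed |V_A| = rω = 0.75297 m/s, perpendicular to OA.
Rod angle: sinφ = −(r/L) sinθ ⇒ φ = -5.400°; ω_rod = −rω cosθ/√(L²−r²sin²θ) = +2.6193 rad/s.
V_P = V_A + ω_rod × AP, with AP = 0.0636 m along the rod.
Components: V_Px = −rω sinθ − a·ω_rod·sinφ = -0.28336 m/s;  V_Py = rω cosθ + a·ω_rod·cosφ = -0.52519 m/s.
|V_P| = √(V_Px² + V_Py²) = 0.59676 m/s.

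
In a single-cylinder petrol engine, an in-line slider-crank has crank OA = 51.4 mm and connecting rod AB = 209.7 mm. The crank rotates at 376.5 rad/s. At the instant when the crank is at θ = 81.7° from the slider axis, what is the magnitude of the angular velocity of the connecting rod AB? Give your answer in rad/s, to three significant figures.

ω = 376.5 rad/s
The rod makes angle φ with the slider axis where L sinφ = r sinθ; differentiating, L cosφ·φ̇ = r ω cosθ.
L cosφ = √(L² − r² sin²θ) = 0.20344 m.
|ω_rod| = r ω |cosθ| / √(L² − r² sin²θ) = 0.0514·376.5·0.14436/0.20344 = 13.732 rad/s.

13.7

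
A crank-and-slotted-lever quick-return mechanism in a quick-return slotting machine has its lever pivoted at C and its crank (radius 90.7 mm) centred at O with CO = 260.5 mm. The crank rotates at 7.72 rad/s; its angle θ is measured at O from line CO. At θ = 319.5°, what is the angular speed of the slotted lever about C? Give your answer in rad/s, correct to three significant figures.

ω = 7.72 rad/s
Crank pin A relative to C: A = (d + r cosθ, r sinθ); lever angle φ = atan2(r sinθ, d + r cosθ).
Differentiating tanφ: φ̇ = rω(d cosθ + r)/(d² + r² + 2dr cosθ).
d² + r² + 2dr cosθ = |CA|² = 0.112019 m²;  d cosθ + r = +0.28879 m.
|ω_lever| = |0.0907·7.72·+0.28879| / 0.112019 = 1.8051 rad/s.

1.81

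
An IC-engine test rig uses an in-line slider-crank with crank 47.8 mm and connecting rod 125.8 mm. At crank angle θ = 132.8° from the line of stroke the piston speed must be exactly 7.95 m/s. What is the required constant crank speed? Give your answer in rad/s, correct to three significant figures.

For an in-line slider-crank, |v_piston| = rω|sinθ|·[1 + r cosθ/√(L² − r² sin²θ)].
With r = 0.0478 m, L = 0.1258 m, θ = 132.8°: the bracketed kinematic factor |dx/dθ| = 0.025644 m.
ω = v/|dx/dθ| = 7.95/0.025644 = 310.01 rad/s.

310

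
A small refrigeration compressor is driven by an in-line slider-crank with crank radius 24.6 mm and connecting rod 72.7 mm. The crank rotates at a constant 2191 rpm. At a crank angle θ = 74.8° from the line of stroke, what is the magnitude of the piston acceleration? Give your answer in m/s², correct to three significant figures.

ω = 2π·2191/60 = 229.4 rad/s
x(θ) = r cosθ + √(L² − r² sin²θ); with ω constant, a = ω²·d²x/dθ².
d²x/dθ² = −r cosθ − r²(cos2θ)/√u − r⁴ sin²2θ/(4u^{3/2}),  u = L² − r² sin²θ = 0.00472173 m².
Substituting r = 0.0246 m, L = 0.0727 m, θ = 74.8°: d²x/dθ² = +0.0010739 m.
a = ω²·d²x/dθ² = (229.4)²·(+0.0010739) = +56.533 m/s²;  |a| = 56.533 m/s².

56.5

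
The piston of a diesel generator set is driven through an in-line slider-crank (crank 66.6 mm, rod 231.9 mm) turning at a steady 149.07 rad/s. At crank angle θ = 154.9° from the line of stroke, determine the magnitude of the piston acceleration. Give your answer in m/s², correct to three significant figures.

ω = 149.1 rad/s
x(θ) = r cosθ + √(L² − r² sin²θ); with ω constant, a = ω²·d²x/dθ².
d²x/dθ² = −r cosθ − r²(cos2θ)/√u − r⁴ sin²2θ/(4u^{3/2}),  u = L² − r² sin²θ = 0.0529795 m².
Substituting r = 0.0666 m, L = 0.2319 m, θ = 154.9°: d²x/dθ² = +0.047738 m.
a = ω²·d²x/dθ² = (149.1)²·(+0.047738) = +1060.8 m/s²;  |a| = 1060.8 m/s².

1060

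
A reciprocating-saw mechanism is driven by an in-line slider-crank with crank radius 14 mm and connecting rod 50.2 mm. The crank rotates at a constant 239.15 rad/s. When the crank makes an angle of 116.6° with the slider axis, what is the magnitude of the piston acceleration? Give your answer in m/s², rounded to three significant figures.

494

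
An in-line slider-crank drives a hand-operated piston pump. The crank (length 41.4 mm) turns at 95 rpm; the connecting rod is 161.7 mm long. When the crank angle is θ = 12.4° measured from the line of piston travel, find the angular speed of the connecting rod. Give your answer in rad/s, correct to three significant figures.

ω = 9.948 rad/s (converted from 95 rpm).
The rod makes angle φ with the slider axis where L sinφ = r sinθ; differentiating, L cosφ·φ̇ = r ω cosθ.
L cosφ = √(L² − r² sin²θ) = 0.16146 m.
|ω_rod| = r ω |cosθ| / √(L² − r² sin²θ) = 0.0414·9.948·0.97667/0.16146 = 2.4914 rad/s.

2.49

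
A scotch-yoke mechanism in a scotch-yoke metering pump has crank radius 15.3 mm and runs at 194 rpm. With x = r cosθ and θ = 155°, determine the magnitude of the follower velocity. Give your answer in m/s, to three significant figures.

0.131

ω = 20.32 rad/s (from 194 rpm).
x = r cosθ ⇒ ẋ = −rω sinθ.
|v| = rω|sinθ| = 0.0153·20.32·|sin 155°| = 0.13136 m/s.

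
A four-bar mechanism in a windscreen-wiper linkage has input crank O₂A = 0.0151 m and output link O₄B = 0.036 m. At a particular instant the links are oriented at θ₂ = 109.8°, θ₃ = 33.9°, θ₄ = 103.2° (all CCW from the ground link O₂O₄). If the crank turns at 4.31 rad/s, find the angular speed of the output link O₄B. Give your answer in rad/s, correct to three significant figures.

1.87

ω₂ = 4.31 rad/s
Differentiating the loop-closure r₂e^{iθ₂}+r₃e^{iθ₃}=r₁+r₄e^{iθ₄} gives r₂ω₂e^{iθ₂}+r₃ω₃e^{iθ₃}=r₄ω₄e^{iθ₄}.
Eliminating the other unknown: ω₄ = r₂ω₂ sin(θ₂−θ₃) / [r₄ sin(θ₄−θ₃)].
Numerator sine = +0.96987; denominator sine = +0.93544.
Result = 0.0151·4.31·(+0.96987) / (0.036·(+0.93544)) = +1.8743 rad/s; magnitude 1.8743 rad/s.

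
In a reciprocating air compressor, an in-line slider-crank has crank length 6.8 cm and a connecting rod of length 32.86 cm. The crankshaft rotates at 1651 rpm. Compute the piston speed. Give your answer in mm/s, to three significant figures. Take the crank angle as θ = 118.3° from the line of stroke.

ω = 2π·1651/60 = 172.9 rad/s
For an in-line slider-crank, x = r cosθ + √(L² − r² sin²θ), so v = −rω sinθ·[1 + r cosθ/√(L² − r² sin²θ)].
With r = 0.068 m, L = 0.3286 m, θ = 118.3°: √(L² − r² sin²θ) = 0.3231 m.
v = −0.068·172.9·0.88048·[1 + 0.068·-0.47409/0.3231] = -9.3186 m/s.
|v| = 9.3186 m/s = 9318.6 mm/s.

9320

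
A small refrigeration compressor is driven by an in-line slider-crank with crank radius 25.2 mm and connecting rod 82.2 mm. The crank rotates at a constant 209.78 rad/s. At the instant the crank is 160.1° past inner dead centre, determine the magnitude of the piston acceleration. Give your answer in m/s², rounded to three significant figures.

777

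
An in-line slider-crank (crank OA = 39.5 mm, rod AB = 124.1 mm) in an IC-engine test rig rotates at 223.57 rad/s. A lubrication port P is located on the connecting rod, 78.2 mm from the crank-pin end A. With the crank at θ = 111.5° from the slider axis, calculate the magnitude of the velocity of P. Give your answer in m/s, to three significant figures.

ω = 223.6 rad/s.  Crank-pin speed |V_A| = rω = 8.831 m/s, perpendicular to OA.
Rod angle: sinφ = −(r/L) sinθ ⇒ φ = -17.226°; ω_rod = −rω cosθ/√(L²−r²sin²θ) = +27.305 rad/s.
V_P = V_A + ω_rod × AP, with AP = 0.0782 m along the rod.
Components: V_Px = −rω sinθ − a·ω_rod·sinφ = -7.5842 m/s;  V_Py = rω cosθ + a·ω_rod·cosφ = -1.1971 m/s.
|V_P| = √(V_Px² + V_Py²) = 7.6781 m/s.

7.68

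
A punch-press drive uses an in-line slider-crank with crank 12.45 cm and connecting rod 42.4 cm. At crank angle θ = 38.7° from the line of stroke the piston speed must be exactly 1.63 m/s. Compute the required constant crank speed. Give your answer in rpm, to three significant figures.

162

For an in-line slider-crank, |v_piston| = rω|sinθ|·[1 + r cosθ/√(L² − r² sin²θ)].
With r = 0.1245 m, L = 0.424 m, θ = 38.7°: the bracketed kinematic factor |dx/dθ| = 0.09599 m.
ω = v/|dx/dθ| = 1.63/0.09599 = 16.981 rad/s.
N = 60ω/(2π) = 162.16 rpm.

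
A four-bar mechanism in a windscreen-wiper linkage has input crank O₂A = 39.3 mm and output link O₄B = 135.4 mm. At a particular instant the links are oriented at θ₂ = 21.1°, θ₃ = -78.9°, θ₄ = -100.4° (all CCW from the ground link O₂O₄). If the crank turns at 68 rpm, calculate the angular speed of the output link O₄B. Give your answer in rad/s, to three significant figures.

ω₂ = 7.121 rad/s (from 68 rpm).
Differentiating the loop-closure r₂e^{iθ₂}+r₃e^{iθ₃}=r₁+r₄e^{iθ₄} gives r₂ω₂e^{iθ₂}+r₃ω₃e^{iθ₃}=r₄ω₄e^{iθ₄}.
Eliminating the other unknown: ω₄ = r₂ω₂ sin(θ₂−θ₃) / [r₄ sin(θ₄−θ₃)].
Numerator sine = +0.98481; denominator sine = -0.36650.
Result = 0.0393·7.121·(+0.98481) / (0.1354·(-0.36650)) = -5.5538 rad/s; magnitude 5.5538 rad/s.

5.55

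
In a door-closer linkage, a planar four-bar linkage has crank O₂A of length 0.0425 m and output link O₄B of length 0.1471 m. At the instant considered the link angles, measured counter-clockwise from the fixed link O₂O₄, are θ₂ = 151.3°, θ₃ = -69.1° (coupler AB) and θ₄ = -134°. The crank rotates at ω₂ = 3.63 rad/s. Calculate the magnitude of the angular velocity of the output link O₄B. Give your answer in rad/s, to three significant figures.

0.751

ω₂ = 3.63 rad/s
Differentiating the loop-closure r₂e^{iθ₂}+r₃e^{iθ₃}=r₁+r₄e^{iθ₄} gives r₂ω₂e^{iθ₂}+r₃ω₃e^{iθ₃}=r₄ω₄e^{iθ₄}.
Eliminating the other unknown: ω₄ = r₂ω₂ sin(θ₂−θ₃) / [r₄ sin(θ₄−θ₃)].
Numerator sine = -0.64812; denominator sine = -0.90557.
Result = 0.0425·3.63·(-0.64812) / (0.1471·(-0.90557)) = +0.75061 rad/s; magnitude 0.75061 rad/s.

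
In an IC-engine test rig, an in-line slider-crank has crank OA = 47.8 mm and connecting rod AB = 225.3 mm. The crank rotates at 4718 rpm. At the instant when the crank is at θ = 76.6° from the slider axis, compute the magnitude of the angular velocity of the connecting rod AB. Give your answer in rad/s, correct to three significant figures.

24.8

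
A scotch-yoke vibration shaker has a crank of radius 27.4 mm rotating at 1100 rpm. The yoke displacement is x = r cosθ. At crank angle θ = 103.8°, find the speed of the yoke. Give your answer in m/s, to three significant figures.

ω = 115.2 rad/s (from 1100 rpm).
x = r cosθ ⇒ ẋ = −rω sinθ.
|v| = rω|sinθ| = 0.0274·115.2·|sin 103.8°| = 3.0651 m/s.

3.07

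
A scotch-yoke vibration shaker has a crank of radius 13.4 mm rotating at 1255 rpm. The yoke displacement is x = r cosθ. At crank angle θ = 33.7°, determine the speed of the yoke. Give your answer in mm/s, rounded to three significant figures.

977

ω = 131.4 rad/s (from 1255 rpm).
x = r cosθ ⇒ ẋ = −rω sinθ.
|v| = rω|sinθ| = 0.0134·131.4·|sin 33.7°| = 0.97712 m/s = 977.12 mm/s.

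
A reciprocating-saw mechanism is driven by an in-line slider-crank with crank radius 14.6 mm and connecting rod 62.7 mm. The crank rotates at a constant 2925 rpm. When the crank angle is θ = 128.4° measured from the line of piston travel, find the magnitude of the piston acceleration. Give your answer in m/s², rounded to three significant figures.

921

ω = 2π·2925/60 = 306.3 rad/s
x(θ) = r cosθ + √(L² − r² sin²θ); with ω constant, a = ω²·d²x/dθ².
d²x/dθ² = −r cosθ − r²(cos2θ)/√u − r⁴ sin²2θ/(4u^{3/2}),  u = L² − r² sin²θ = 0.00380037 m².
Substituting r = 0.0146 m, L = 0.0627 m, θ = 128.4°: d²x/dθ² = +0.0098124 m.
a = ω²·d²x/dθ² = (306.3)²·(+0.0098124) = +920.63 m/s²;  |a| = 920.63 m/s².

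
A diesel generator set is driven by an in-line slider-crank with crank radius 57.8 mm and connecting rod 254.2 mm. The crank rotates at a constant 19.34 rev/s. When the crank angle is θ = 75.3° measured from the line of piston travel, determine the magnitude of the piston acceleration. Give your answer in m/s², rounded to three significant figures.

43.9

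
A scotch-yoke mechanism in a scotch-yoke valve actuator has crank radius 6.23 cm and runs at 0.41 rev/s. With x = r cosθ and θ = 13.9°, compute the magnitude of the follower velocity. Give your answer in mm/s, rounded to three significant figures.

ω = 2.576 rad/s (from 0.41 rev/s).
x = r cosθ ⇒ ẋ = −rω sinθ.
|v| = rω|sinθ| = 0.0623·2.576·|sin 13.9°| = 0.038555 m/s = 38.555 mm/s.

38.6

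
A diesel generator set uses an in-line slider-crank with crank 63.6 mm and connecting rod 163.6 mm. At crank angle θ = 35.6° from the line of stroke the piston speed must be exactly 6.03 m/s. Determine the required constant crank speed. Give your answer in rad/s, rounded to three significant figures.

123

For an in-line slider-crank, |v_piston| = rω|sinθ|·[1 + r cosθ/√(L² − r² sin²θ)].
With r = 0.0636 m, L = 0.1636 m, θ = 35.6°: the bracketed kinematic factor |dx/dθ| = 0.049038 m.
ω = v/|dx/dθ| = 6.03/0.049038 = 122.97 rad/s.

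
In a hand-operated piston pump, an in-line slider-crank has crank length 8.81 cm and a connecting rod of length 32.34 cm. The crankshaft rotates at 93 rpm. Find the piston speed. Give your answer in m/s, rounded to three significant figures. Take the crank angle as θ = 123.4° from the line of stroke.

0.606

ω = 2π·93/60 = 9.739 rad/s
For an in-line slider-crank, x = r cosθ + √(L² − r² sin²θ), so v = −rω sinθ·[1 + r cosθ/√(L² − r² sin²θ)].
With r = 0.0881 m, L = 0.3234 m, θ = 123.4°: √(L² − r² sin²θ) = 0.31493 m.
v = −0.0881·9.739·0.83485·[1 + 0.0881·-0.55048/0.31493] = -0.60599 m/s.
|v| = 0.60599 m/s.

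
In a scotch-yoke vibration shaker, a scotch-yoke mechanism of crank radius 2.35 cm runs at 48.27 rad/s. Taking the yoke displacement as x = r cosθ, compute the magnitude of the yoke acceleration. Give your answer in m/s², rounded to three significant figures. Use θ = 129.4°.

ω = 48.27 rad/s
x = r cosθ ⇒ ẍ = −rω² cosθ (ω constant).
|a| = rω²|cosθ| = 0.0235·(48.27)²·|cos 129.4°| = 34.755 m/s².

34.8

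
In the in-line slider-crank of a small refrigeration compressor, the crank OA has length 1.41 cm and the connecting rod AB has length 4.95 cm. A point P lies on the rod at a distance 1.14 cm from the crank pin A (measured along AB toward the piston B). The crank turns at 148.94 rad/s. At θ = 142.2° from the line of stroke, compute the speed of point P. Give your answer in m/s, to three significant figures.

1.77

ω = 148.9 rad/s.  Crank-pin speed |V_A| = rω = 2.1001 m/s, perpendicular to OA.
Rod angle: sinφ = −(r/L) sinθ ⇒ φ = -10.055°; ω_rod = −rω cosθ/√(L²−r²sin²θ) = +34.045 rad/s.
V_P = V_A + ω_rod × AP, with AP = 0.0114 m along the rod.
Components: V_Px = −rω sinθ − a·ω_rod·sinφ = -1.2194 m/s;  V_Py = rω cosθ + a·ω_rod·cosφ = -1.2772 m/s.
|V_P| = √(V_Px² + V_Py²) = 1.7658 m/s.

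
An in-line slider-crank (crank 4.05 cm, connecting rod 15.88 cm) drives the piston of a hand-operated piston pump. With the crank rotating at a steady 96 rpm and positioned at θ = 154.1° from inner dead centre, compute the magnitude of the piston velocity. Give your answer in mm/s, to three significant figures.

ω = 2π·96/60 = 10.05 rad/s
For an in-line slider-crank, x = r cosθ + √(L² − r² sin²θ), so v = −rω sinθ·[1 + r cosθ/√(L² − r² sin²θ)].
With r = 0.0405 m, L = 0.1588 m, θ = 154.1°: √(L² − r² sin²θ) = 0.15781 m.
v = −0.0405·10.05·0.43680·[1 + 0.0405·-0.89956/0.15781] = -0.13679 m/s.
|v| = 0.13679 m/s = 136.79 mm/s.

137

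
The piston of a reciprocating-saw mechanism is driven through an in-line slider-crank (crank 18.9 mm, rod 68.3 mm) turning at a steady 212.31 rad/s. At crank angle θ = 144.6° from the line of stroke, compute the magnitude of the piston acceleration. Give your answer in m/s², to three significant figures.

612

ω = 212.3 rad/s
x(θ) = r cosθ + √(L² − r² sin²θ); with ω constant, a = ω²·d²x/dθ².
d²x/dθ² = −r cosθ − r²(cos2θ)/√u − r⁴ sin²2θ/(4u^{3/2}),  u = L² − r² sin²θ = 0.00454502 m².
Substituting r = 0.0189 m, L = 0.0683 m, θ = 144.6°: d²x/dθ² = +0.013571 m.
a = ω²·d²x/dθ² = (212.3)²·(+0.013571) = +611.7 m/s²;  |a| = 611.7 m/s².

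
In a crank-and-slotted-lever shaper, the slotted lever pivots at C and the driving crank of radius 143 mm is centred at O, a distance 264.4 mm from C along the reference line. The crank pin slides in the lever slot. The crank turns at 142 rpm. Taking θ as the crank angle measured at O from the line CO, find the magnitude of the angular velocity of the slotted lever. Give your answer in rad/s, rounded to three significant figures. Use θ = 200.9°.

ω = 14.87 rad/s (from 142 rpm).
Crank pin A relative to C: A = (d + r cosθ, r sinθ); lever angle φ = atan2(r sinθ, d + r cosθ).
Differentiating tanφ: φ̇ = rω(d cosθ + r)/(d² + r² + 2dr cosθ).
d² + r² + 2dr cosθ = |CA|² = 0.0197133 m²;  d cosθ + r = -0.104 m.
|ω_lever| = |0.143·14.87·-0.104| / 0.0197133 = 11.219 rad/s.

11.2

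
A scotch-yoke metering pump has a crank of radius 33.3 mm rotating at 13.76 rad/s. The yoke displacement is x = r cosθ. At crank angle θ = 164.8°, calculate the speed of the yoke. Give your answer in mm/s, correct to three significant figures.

ω = 13.76 rad/s
x = r cosθ ⇒ ẋ = −rω sinθ.
|v| = rω|sinθ| = 0.0333·13.76·|sin 164.8°| = 0.12014 m/s = 120.14 mm/s.

120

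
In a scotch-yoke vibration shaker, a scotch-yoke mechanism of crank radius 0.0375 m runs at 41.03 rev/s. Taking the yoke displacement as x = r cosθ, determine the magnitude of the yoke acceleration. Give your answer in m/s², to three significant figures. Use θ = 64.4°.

1080

ω = 257.8 rad/s (from 41.03 rev/s).
x = r cosθ ⇒ ẍ = −rω² cosθ (ω constant).
|a| = rω²|cosθ| = 0.0375·(257.8)²·|cos 64.4°| = 1076.9 m/s².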